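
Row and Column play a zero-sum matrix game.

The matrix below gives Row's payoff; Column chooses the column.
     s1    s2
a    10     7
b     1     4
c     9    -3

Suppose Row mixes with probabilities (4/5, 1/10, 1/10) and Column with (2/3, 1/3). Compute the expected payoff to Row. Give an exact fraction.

79/10

Against (2/3, 1/3), each row's expected payoff is a: 9; b: 2; c: 5.
Taking the (4/5, 1/10, 1/10)-weighted average: (4/5)·(9) + (1/10)·(2) + (1/10)·(5) = 79/10.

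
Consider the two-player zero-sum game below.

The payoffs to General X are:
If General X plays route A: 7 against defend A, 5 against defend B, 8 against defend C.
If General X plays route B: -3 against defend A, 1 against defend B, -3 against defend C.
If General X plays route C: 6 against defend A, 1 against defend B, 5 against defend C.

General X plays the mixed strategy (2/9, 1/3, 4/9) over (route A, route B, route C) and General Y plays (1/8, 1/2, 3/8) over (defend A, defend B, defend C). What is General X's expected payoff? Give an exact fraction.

Against (1/8, 1/2, 3/8), each row's expected payoff is route A: 51/8; route B: -1; route C: 25/8.
Taking the (2/9, 1/3, 4/9)-weighted average: (2/9)·(51/8) + (1/3)·(-1) + (4/9)·(25/8) = 89/36.

89/36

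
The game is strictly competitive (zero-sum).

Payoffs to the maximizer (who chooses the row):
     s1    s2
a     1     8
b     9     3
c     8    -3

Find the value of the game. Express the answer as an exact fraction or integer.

69/13

Row c is strictly dominated by row b, so the maximizer never plays it.
The remaining 2×2 game on (a, b) × (s1, s2) has no saddle point. Let the maximizer play a with probability p; indifference gives p + 9(1−p) = 8p + 3(1−p), so p = 6/13.
Similarly the minimizer's optimal q on s1 is 5/13, and the value is 1·(5/13) + (8)·(8/13) = 69/13.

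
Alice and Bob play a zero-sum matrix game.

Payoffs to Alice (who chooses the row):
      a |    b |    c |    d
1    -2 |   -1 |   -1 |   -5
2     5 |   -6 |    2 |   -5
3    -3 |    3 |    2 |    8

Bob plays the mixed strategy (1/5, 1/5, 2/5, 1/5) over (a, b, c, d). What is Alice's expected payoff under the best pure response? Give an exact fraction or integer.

1: (-2)·(1/5) + (-1)·(1/5) + (-1)·(2/5) + (-5)·(1/5) = -2.
2: (5)·(1/5) + (-6)·(1/5) + (2)·(2/5) + (-5)·(1/5) = -2/5.
3: (-3)·(1/5) + (3)·(1/5) + (2)·(2/5) + (8)·(1/5) = 12/5.
The best pure response is 3 with expected payoff 12/5.

12/5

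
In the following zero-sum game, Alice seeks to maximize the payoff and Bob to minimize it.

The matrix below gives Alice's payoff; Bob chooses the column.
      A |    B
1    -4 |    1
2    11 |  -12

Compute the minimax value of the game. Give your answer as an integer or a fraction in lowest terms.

Row minima are -4 and -12, so Alice's maximin is -4; column maxima are 11 and 1, so Bob's minimax is 1. These differ, so the equilibrium is in mixed strategies.
Let Alice play 1 with probability p. Bob is indifferent when −4p + 11(1−p) = p − 12(1−p), giving p = 23/28.
Let Bob play A with probability q. Alice is indifferent when −4q + (1−q) = 11q − 12(1−q), giving q = 13/28.
The value is -4·(13/28) + (1)·(15/28) = -37/28.

-37/28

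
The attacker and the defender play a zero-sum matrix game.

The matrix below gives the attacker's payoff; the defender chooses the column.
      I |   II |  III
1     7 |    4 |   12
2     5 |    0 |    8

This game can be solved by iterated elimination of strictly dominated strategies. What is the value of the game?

Column III is strictly dominated by I for the defender (7<12, 5<8); eliminate III.
Column I is strictly dominated by II for the defender (4<7, 0<5); eliminate I.
Row 2 is strictly dominated by row 1 (4>0); eliminate 2.
Only (1, II) remains, with payoff 4.

4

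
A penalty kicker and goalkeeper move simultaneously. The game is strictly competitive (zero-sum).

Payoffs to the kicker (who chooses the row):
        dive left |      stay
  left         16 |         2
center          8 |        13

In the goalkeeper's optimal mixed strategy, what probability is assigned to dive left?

Row minima are 2 and 8, so the kicker's maximin is 8; column maxima are 16 and 13, so the goalkeeper's minimax is 13. These differ, so the equilibrium is in mixed strategies.
Let the goalkeeper play dive left with probability q. The kicker is indifferent when 16q + 2(1−q) = 8q + 13(1−q), giving q = 11/19.

11/19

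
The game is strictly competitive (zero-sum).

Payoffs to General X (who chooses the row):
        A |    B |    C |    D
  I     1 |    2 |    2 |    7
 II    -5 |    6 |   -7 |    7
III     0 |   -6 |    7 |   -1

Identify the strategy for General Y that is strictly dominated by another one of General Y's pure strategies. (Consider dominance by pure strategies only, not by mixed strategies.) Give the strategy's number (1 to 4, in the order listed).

4

General Y prefers columns that give General X less. Compare D with B: 2 < 7, 6 < 7, -6 < -1.
So B strictly dominates D for General Y; D is strictly dominated.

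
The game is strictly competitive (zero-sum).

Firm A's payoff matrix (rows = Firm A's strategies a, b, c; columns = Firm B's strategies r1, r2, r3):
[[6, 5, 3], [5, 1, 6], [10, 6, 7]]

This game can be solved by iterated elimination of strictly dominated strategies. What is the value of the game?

Row a is strictly dominated by row c (10>6, 6>5, 7>3); eliminate a.
Row b is strictly dominated by row c (10>5, 6>1, 7>6); eliminate b.
Column r3 is strictly dominated by r2 for Firm B (6<7); eliminate r3.
Column r1 is strictly dominated by r2 for Firm B (6<10); eliminate r1.
Only (c, r2) remains, with payoff 6.

6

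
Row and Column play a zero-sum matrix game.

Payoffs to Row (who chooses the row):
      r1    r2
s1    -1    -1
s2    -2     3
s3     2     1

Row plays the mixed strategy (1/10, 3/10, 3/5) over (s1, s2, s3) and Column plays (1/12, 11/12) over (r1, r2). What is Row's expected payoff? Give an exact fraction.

Against (1/12, 11/12), each row's expected payoff is s1: -1; s2: 31/12; s3: 13/12.
Taking the (1/10, 3/10, 3/5)-weighted average: (1/10)·(-1) + (3/10)·(31/12) + (3/5)·(13/12) = 53/40.

53/40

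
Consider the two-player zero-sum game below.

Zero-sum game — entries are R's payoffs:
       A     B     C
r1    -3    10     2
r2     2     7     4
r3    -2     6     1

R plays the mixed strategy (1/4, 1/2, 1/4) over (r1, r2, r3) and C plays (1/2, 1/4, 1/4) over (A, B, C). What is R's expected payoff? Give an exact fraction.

Against (1/2, 1/4, 1/4), each row's expected payoff is r1: 3/2; r2: 15/4; r3: 3/4.
Taking the (1/4, 1/2, 1/4)-weighted average: (1/4)·(3/2) + (1/2)·(15/4) + (1/4)·(3/4) = 39/16.

39/16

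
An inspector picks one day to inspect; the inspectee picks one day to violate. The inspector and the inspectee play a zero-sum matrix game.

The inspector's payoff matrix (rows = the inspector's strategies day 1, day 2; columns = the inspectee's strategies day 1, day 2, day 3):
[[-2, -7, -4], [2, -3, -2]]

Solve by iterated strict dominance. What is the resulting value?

-3

Column day 3 is strictly dominated by day 2 for the inspectee (-7<-4, -3<-2); eliminate day 3.
Row day 1 is strictly dominated by row day 2 (2>-2, -3>-7); eliminate day 1.
Column day 1 is strictly dominated by day 2 for the inspectee (-3<2); eliminate day 1.
Only (day 2, day 2) remains, with payoff -3.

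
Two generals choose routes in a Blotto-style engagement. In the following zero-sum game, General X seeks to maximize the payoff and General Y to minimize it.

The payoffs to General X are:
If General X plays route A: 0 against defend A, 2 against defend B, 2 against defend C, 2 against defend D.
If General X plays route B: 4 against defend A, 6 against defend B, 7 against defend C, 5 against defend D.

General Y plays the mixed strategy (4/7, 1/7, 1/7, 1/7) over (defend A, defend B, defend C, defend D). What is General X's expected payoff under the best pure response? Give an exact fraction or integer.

34/7

route A: (0)·(4/7) + (2)·(1/7) + (2)·(1/7) + (2)·(1/7) = 6/7.
route B: (4)·(4/7) + (6)·(1/7) + (7)·(1/7) + (5)·(1/7) = 34/7.
The best pure response is route B with expected payoff 34/7.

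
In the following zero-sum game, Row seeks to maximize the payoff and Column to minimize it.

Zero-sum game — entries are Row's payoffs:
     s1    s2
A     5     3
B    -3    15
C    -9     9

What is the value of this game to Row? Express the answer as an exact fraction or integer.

Row C is strictly dominated by row B, so Row never plays it.
The remaining 2×2 game on (A, B) × (s1, s2) has no saddle point. Let Row play A with probability p; indifference gives 5p − 3(1−p) = 3p + 15(1−p), so p = 9/10.
Similarly Column's optimal q on s1 is 3/5, and the value is 5·(3/5) + (3)·(2/5) = 21/5.

21/5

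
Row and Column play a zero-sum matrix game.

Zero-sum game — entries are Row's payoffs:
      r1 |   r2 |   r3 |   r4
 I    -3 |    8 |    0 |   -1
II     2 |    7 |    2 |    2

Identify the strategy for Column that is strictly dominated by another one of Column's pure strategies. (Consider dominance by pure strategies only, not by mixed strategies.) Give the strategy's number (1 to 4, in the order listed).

2

Column prefers columns that give Row less. Compare r2 with r1: -3 < 8, 2 < 7.
So r1 strictly dominates r2 for Column; r2 is strictly dominated.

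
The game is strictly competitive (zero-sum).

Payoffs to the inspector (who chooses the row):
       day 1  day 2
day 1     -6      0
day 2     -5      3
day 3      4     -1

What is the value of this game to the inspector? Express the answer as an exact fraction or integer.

7/13

Row day 1 is strictly dominated by row day 2, so the inspector never plays it.
The remaining 2×2 game on (day 2, day 3) × (day 1, day 2) has no saddle point. Let the inspector play day 2 with probability p; indifference gives −5p + 4(1−p) = 3p − (1−p), so p = 5/13.
Similarly the inspectee's optimal q on day 1 is 4/13, and the value is -5·(4/13) + (3)·(9/13) = 7/13.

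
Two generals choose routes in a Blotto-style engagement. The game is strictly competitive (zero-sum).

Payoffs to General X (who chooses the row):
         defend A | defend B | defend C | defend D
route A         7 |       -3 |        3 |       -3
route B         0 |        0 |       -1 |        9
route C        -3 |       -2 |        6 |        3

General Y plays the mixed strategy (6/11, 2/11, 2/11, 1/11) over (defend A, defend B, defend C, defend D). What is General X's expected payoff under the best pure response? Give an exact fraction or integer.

route A: (7)·(6/11) + (-3)·(2/11) + (3)·(2/11) + (-3)·(1/11) = 39/11.
route B: (0)·(6/11) + (0)·(2/11) + (-1)·(2/11) + (9)·(1/11) = 7/11.
route C: (-3)·(6/11) + (-2)·(2/11) + (6)·(2/11) + (3)·(1/11) = -7/11.
The best pure response is route A with expected payoff 39/11.

39/11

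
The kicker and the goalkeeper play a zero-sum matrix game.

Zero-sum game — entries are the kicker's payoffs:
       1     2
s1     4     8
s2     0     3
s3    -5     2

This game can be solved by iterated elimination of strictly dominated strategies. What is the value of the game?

4

Row s3 is strictly dominated by row s1 (4>-5, 8>2); eliminate s3.
Row s2 is strictly dominated by row s1 (4>0, 8>3); eliminate s2.
Column 2 is strictly dominated by 1 for the goalkeeper (4<8); eliminate 2.
Only (s1, 1) remains, with payoff 4.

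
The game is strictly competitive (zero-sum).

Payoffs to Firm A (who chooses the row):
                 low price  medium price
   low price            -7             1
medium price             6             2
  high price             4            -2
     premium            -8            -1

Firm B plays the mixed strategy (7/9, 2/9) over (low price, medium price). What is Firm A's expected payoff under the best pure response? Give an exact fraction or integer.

46/9

low price: (-7)·(7/9) + (1)·(2/9) = -47/9.
medium price: (6)·(7/9) + (2)·(2/9) = 46/9.
high price: (4)·(7/9) + (-2)·(2/9) = 8/3.
premium: (-8)·(7/9) + (-1)·(2/9) = -58/9.
The best pure response is medium price with expected payoff 46/9.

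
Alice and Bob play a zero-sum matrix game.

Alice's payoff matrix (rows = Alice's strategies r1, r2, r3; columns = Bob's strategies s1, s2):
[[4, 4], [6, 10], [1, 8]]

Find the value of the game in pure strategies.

6

Row minima: 4, 6, 1 → Alice's maximin is 6.
Column maxima: 6, 10 → Bob's minimax is 6.
They coincide at (r2, s1), so the value is 6.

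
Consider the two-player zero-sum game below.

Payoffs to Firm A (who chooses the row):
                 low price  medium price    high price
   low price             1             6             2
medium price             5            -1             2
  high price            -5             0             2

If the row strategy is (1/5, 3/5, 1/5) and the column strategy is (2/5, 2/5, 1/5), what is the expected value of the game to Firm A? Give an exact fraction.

Against (2/5, 2/5, 1/5), each row's expected payoff is low price: 16/5; medium price: 2; high price: -8/5.
Taking the (1/5, 3/5, 1/5)-weighted average: (1/5)·(16/5) + (3/5)·(2) + (1/5)·(-8/5) = 38/25.

38/25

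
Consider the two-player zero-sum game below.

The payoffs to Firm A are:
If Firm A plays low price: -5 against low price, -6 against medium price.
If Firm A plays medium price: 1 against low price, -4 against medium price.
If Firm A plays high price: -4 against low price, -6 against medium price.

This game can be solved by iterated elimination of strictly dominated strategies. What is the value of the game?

Row high price is strictly dominated by row medium price (1>-4, -4>-6); eliminate high price.
Row low price is strictly dominated by row medium price (1>-5, -4>-6); eliminate low price.
Column low price is strictly dominated by medium price for Firm B (-4<1); eliminate low price.
Only (medium price, medium price) remains, with payoff -4.

-4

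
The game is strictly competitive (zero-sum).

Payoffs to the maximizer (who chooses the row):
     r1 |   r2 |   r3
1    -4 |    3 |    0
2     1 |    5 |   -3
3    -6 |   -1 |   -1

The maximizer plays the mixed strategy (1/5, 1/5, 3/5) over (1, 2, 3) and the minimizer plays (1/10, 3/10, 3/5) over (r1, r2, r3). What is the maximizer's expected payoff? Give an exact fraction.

-21/25

Against (1/10, 3/10, 3/5), each row's expected payoff is 1: 1/2; 2: -1/5; 3: -3/2.
Taking the (1/5, 1/5, 3/5)-weighted average: (1/5)·(1/2) + (1/5)·(-1/5) + (3/5)·(-3/2) = -21/25.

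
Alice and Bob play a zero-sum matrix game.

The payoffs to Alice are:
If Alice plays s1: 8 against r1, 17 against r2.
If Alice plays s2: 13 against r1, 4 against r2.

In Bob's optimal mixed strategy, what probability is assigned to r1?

13/18

Row minima are 8 and 4, so Alice's maximin is 8; column maxima are 13 and 17, so Bob's minimax is 13. These differ, so the equilibrium is in mixed strategies.
Let Bob play r1 with probability q. Alice is indifferent when 8q + 17(1−q) = 13q + 4(1−q), giving q = 13/18.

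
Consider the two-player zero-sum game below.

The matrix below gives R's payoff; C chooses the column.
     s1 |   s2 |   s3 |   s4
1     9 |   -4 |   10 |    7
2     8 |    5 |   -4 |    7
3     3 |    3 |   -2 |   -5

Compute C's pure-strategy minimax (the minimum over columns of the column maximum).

The worst case (largest entry) in each column is s1: 9, s2: 5, s3: 10, s4: 7.
The best (smallest) of these is 5.

5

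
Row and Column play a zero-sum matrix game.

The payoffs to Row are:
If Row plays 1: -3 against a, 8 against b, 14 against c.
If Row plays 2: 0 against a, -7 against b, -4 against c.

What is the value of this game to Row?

Column c is strictly dominated by b for Column (it gives Row more in every row).
The remaining 2×2 game on (1, 2) × (a, b) has no saddle point. Let Row play 1 with probability p; indifference gives −3p = 8p − 7(1−p), so p = 7/18.
Similarly Column's optimal q on a is 5/6, and the value is -3·(5/6) + (8)·(1/6) = -7/6.

-7/6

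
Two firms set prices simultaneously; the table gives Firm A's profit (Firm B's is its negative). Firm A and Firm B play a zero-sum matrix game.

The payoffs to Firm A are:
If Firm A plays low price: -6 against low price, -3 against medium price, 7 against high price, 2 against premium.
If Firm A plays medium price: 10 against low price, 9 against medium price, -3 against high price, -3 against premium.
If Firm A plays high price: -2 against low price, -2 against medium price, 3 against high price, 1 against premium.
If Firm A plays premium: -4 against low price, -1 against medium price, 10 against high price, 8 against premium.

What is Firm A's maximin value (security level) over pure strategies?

The worst-case payoff for each row is low price: -6, medium price: -3, high price: -2, premium: -4.
The best of these is -2.

-2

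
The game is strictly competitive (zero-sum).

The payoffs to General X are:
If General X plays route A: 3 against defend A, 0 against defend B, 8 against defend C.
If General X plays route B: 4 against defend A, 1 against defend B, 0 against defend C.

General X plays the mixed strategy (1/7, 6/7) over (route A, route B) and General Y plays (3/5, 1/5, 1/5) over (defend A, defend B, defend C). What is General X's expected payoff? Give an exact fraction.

19/7

Against (3/5, 1/5, 1/5), each row's expected payoff is route A: 17/5; route B: 13/5.
Taking the (1/7, 6/7)-weighted average: (1/7)·(17/5) + (6/7)·(13/5) = 19/7.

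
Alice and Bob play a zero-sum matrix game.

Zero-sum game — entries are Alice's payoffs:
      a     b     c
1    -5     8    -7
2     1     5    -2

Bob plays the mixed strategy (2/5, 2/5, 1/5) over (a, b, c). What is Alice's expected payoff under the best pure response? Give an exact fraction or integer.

2

1: (-5)·(2/5) + (8)·(2/5) + (-7)·(1/5) = -1/5.
2: (1)·(2/5) + (5)·(2/5) + (-2)·(1/5) = 2.
The best pure response is 2 with expected payoff 2.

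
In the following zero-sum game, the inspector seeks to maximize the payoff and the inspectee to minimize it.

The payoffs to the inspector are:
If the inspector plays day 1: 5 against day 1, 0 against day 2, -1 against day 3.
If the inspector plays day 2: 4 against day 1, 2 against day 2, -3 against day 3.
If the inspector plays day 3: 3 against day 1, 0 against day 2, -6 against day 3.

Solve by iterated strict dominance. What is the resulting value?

-1

Column day 1 is strictly dominated by day 2 for the inspectee (0<5, 2<4, 0<3); eliminate day 1.
Column day 2 is strictly dominated by day 3 for the inspectee (-1<0, -3<2, -6<0); eliminate day 2.
Row day 3 is strictly dominated by row day 1 (-1>-6); eliminate day 3.
Row day 2 is strictly dominated by row day 1 (-1>-3); eliminate day 2.
Only (day 1, day 3) remains, with payoff -1.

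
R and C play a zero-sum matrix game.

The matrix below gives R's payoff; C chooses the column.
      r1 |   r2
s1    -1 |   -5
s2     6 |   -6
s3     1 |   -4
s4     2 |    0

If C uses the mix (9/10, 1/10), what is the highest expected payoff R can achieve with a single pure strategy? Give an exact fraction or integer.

24/5

s1: (-1)·(9/10) + (-5)·(1/10) = -7/5.
s2: (6)·(9/10) + (-6)·(1/10) = 24/5.
s3: (1)·(9/10) + (-4)·(1/10) = 1/2.
s4: (2)·(9/10) + (0)·(1/10) = 9/5.
The best pure response is s2 with expected payoff 24/5.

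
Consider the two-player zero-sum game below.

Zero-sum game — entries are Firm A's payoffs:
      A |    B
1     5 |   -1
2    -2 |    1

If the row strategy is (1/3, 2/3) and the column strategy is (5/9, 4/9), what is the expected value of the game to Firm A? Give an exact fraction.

Against (5/9, 4/9), each row's expected payoff is 1: 7/3; 2: -2/3.
Taking the (1/3, 2/3)-weighted average: (1/3)·(7/3) + (2/3)·(-2/3) = 1/3.

1/3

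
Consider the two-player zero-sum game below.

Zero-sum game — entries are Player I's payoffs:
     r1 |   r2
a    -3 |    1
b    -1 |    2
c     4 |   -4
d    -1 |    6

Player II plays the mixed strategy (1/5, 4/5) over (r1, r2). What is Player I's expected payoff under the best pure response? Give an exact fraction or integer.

23/5

a: (-3)·(1/5) + (1)·(4/5) = 1/5.
b: (-1)·(1/5) + (2)·(4/5) = 7/5.
c: (4)·(1/5) + (-4)·(4/5) = -12/5.
d: (-1)·(1/5) + (6)·(4/5) = 23/5.
The best pure response is d with expected payoff 23/5.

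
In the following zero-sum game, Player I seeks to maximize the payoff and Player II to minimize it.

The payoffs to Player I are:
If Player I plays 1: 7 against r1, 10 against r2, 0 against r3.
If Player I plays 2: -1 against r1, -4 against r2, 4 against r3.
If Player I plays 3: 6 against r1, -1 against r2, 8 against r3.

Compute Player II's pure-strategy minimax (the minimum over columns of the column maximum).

7

The worst case (largest entry) in each column is r1: 7, r2: 10, r3: 8.
The best (smallest) of these is 7.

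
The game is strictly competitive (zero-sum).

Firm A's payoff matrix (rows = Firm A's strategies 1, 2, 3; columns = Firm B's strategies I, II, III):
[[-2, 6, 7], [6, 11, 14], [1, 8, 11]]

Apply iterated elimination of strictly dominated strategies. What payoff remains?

Row 1 is strictly dominated by row 2 (6>-2, 11>6, 14>7); eliminate 1.
Row 3 is strictly dominated by row 2 (6>1, 11>8, 14>11); eliminate 3.
Column III is strictly dominated by I for Firm B (6<14); eliminate III.
Column II is strictly dominated by I for Firm B (6<11); eliminate II.
Only (2, I) remains, with payoff 6.

6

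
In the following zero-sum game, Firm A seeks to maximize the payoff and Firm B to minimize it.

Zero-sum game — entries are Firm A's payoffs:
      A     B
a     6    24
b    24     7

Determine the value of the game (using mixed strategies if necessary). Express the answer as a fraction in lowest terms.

Row minima are 6 and 7, so Firm A's maximin is 7; column maxima are 24 and 24, so Firm B's minimax is 24. These differ, so the equilibrium is in mixed strategies.
Let Firm A play a with probability p. Firm B is indifferent when 6p + 24(1−p) = 24p + 7(1−p), giving p = 17/35.
Let Firm B play A with probability q. Firm A is indifferent when 6q + 24(1−q) = 24q + 7(1−q), giving q = 17/35.
The value is 6·(17/35) + (24)·(18/35) = 534/35.

534/35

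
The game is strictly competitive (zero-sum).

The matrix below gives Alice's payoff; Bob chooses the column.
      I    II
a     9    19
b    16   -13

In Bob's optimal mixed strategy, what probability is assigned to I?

Row minima are 9 and -13, so Alice's maximin is 9; column maxima are 16 and 19, so Bob's minimax is 16. These differ, so the equilibrium is in mixed strategies.
Let Bob play I with probability q. Alice is indifferent when 9q + 19(1−q) = 16q − 13(1−q), giving q = 32/39.

32/39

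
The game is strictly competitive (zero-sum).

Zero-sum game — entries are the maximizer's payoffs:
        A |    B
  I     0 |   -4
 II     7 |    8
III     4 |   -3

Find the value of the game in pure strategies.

Row minima: -4, 7, -3 → the maximizer's maximin is 7.
Column maxima: 7, 8 → the minimizer's minimax is 7.
They coincide at (II, A), so the value is 7.

7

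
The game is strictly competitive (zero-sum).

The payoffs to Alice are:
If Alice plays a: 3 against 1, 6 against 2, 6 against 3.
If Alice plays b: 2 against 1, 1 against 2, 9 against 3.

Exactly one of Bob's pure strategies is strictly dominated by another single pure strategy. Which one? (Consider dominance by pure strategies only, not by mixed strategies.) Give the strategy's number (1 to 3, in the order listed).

Bob prefers columns that give Alice less. Compare 3 with 1: 3 < 6, 2 < 9.
So 1 strictly dominates 3 for Bob; 3 is strictly dominated.

3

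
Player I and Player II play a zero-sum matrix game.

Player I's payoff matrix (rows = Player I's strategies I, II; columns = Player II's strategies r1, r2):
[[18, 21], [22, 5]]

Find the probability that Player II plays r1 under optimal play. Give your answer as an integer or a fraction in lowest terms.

4/5

Row minima are 18 and 5, so Player I's maximin is 18; column maxima are 22 and 21, so Player II's minimax is 21. These differ, so the equilibrium is in mixed strategies.
Let Player II play r1 with probability q. Player I is indifferent when 18q + 21(1−q) = 22q + 5(1−q), giving q = 4/5.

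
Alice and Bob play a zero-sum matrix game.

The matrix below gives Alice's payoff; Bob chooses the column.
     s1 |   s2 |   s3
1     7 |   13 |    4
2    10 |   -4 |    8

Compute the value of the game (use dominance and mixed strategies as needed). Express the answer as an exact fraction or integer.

40/7

Column s1 is strictly dominated by s3 for Bob (it gives Alice more in every row).
The remaining 2×2 game on (1, 2) × (s2, s3) has no saddle point. Let Alice play 1 with probability p; indifference gives 13p − 4(1−p) = 4p + 8(1−p), so p = 4/7.
Similarly Bob's optimal q on s2 is 4/21, and the value is 13·(4/21) + (4)·(17/21) = 40/7.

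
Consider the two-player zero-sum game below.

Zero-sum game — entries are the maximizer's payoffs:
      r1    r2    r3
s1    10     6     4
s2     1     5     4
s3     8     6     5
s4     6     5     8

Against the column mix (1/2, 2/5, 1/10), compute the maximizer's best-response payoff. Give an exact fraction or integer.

39/5

s1: (10)·(1/2) + (6)·(2/5) + (4)·(1/10) = 39/5.
s2: (1)·(1/2) + (5)·(2/5) + (4)·(1/10) = 29/10.
s3: (8)·(1/2) + (6)·(2/5) + (5)·(1/10) = 69/10.
s4: (6)·(1/2) + (5)·(2/5) + (8)·(1/10) = 29/5.
The best pure response is s1 with expected payoff 39/5.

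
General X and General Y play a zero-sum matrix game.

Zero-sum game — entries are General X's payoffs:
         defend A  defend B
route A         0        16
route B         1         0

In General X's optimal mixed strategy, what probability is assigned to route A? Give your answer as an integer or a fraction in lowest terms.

1/17

Row minima are 0 and 0, so General X's maximin is 0; column maxima are 1 and 16, so General Y's minimax is 1. These differ, so the equilibrium is in mixed strategies.
Let General X play route A with probability p. General Y is indifferent when (1−p) = 16p, giving p = 1/17.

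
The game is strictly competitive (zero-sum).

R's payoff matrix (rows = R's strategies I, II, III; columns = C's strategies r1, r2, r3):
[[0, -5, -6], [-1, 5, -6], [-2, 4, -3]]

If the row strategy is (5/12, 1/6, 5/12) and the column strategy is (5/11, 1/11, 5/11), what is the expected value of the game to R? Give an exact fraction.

Against (5/11, 1/11, 5/11), each row's expected payoff is I: -35/11; II: -30/11; III: -21/11.
Taking the (5/12, 1/6, 5/12)-weighted average: (5/12)·(-35/11) + (1/6)·(-30/11) + (5/12)·(-21/11) = -85/33.

-85/33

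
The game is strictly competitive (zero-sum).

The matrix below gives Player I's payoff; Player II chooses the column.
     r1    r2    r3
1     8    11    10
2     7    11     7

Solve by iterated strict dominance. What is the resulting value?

8

Column r2 is strictly dominated by r1 for Player II (8<11, 7<11); eliminate r2.
Row 2 is strictly dominated by row 1 (8>7, 10>7); eliminate 2.
Column r3 is strictly dominated by r1 for Player II (8<10); eliminate r3.
Only (1, r1) remains, with payoff 8.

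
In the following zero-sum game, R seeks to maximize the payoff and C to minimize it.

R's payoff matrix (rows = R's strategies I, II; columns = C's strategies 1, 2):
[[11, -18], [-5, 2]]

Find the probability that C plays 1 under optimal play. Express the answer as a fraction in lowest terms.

Row minima are -18 and -5, so R's maximin is -5; column maxima are 11 and 2, so C's minimax is 2. These differ, so the equilibrium is in mixed strategies.
Let C play 1 with probability q. R is indifferent when 11q − 18(1−q) = −5q + 2(1−q), giving q = 5/9.

5/9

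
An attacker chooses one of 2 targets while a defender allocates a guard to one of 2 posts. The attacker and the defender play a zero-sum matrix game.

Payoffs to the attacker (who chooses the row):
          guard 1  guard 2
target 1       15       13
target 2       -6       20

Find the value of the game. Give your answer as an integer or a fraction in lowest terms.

Row minima are 13 and -6, so the attacker's maximin is 13; column maxima are 15 and 20, so the defender's minimax is 15. These differ, so the equilibrium is in mixed strategies.
Let the attacker play target 1 with probability p. The defender is indifferent when 15p − 6(1−p) = 13p + 20(1−p), giving p = 13/14.
Let the defender play guard 1 with probability q. The attacker is indifferent when 15q + 13(1−q) = −6q + 20(1−q), giving q = 1/4.
The value is 15·(1/4) + (13)·(3/4) = 27/2.

27/2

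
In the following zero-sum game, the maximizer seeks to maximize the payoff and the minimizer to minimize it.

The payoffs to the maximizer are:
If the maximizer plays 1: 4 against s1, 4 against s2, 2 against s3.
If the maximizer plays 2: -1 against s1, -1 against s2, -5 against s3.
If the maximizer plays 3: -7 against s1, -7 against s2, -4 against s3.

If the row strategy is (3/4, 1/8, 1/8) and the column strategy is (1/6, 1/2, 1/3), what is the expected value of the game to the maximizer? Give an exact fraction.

Against (1/6, 1/2, 1/3), each row's expected payoff is 1: 10/3; 2: -7/3; 3: -6.
Taking the (3/4, 1/8, 1/8)-weighted average: (3/4)·(10/3) + (1/8)·(-7/3) + (1/8)·(-6) = 35/24.

35/24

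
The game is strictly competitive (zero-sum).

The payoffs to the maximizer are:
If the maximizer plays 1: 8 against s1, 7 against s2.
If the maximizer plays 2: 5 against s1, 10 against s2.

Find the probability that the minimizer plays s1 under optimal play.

Row minima are 7 and 5, so the maximizer's maximin is 7; column maxima are 8 and 10, so the minimizer's minimax is 8. These differ, so the equilibrium is in mixed strategies.
Let the minimizer play s1 with probability q. The maximizer is indifferent when 8q + 7(1−q) = 5q + 10(1−q), giving q = 1/2.

1/2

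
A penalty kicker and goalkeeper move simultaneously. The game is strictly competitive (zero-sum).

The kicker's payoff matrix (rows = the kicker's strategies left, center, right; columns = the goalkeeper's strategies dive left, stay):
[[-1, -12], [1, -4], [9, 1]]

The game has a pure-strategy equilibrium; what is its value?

1

Row minima: -12, -4, 1 → the kicker's maximin is 1.
Column maxima: 9, 1 → the goalkeeper's minimax is 1.
They coincide at (right, stay), so the value is 1.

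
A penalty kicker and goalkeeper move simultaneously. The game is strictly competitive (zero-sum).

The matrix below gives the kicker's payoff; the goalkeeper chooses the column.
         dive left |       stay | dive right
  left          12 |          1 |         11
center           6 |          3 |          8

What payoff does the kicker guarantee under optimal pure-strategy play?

3

Row minima: 1, 3 → the kicker's maximin is 3.
Column maxima: 12, 3, 11 → the goalkeeper's minimax is 3.
They coincide at (center, stay), so the value is 3.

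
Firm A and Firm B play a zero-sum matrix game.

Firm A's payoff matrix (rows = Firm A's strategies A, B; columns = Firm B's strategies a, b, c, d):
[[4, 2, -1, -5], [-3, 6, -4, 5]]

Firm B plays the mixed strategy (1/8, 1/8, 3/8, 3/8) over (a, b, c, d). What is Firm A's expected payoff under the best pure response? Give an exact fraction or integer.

A: (4)·(1/8) + (2)·(1/8) + (-1)·(3/8) + (-5)·(3/8) = -3/2.
B: (-3)·(1/8) + (6)·(1/8) + (-4)·(3/8) + (5)·(3/8) = 3/4.
The best pure response is B with expected payoff 3/4.

3/4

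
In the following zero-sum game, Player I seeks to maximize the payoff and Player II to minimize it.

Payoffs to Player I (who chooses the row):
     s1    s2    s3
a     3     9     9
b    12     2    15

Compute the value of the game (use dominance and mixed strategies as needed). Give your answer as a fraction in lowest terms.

51/8

Column s3 is strictly dominated by s1 for Player II (it gives Player I more in every row).
The remaining 2×2 game on (a, b) × (s1, s2) has no saddle point. Let Player I play a with probability p; indifference gives 3p + 12(1−p) = 9p + 2(1−p), so p = 5/8.
Similarly Player II's optimal q on s1 is 7/16, and the value is 3·(7/16) + (9)·(9/16) = 51/8.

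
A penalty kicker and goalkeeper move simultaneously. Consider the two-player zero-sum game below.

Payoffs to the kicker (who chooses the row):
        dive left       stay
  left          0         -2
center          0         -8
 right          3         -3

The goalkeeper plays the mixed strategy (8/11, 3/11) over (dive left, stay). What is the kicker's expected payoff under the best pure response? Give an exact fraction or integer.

left: (0)·(8/11) + (-2)·(3/11) = -6/11.
center: (0)·(8/11) + (-8)·(3/11) = -24/11.
right: (3)·(8/11) + (-3)·(3/11) = 15/11.
The best pure response is right with expected payoff 15/11.

15/11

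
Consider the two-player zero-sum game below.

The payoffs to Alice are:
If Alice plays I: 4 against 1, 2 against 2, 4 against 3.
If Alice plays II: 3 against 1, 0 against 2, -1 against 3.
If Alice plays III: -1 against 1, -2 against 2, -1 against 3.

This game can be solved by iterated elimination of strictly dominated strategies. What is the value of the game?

Column 1 is strictly dominated by 2 for Bob (2<4, 0<3, -2<-1); eliminate 1.
Row III is strictly dominated by row I (2>-2, 4>-1); eliminate III.
Row II is strictly dominated by row I (2>0, 4>-1); eliminate II.
Column 3 is strictly dominated by 2 for Bob (2<4); eliminate 3.
Only (I, 2) remains, with payoff 2.

2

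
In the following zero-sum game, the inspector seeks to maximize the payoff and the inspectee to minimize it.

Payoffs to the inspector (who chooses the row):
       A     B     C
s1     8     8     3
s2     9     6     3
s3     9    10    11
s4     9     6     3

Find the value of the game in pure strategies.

Row minima: 3, 3, 9, 3 → the inspector's maximin is 9.
Column maxima: 9, 10, 11 → the inspectee's minimax is 9.
They coincide at (s3, A), so the value is 9.

9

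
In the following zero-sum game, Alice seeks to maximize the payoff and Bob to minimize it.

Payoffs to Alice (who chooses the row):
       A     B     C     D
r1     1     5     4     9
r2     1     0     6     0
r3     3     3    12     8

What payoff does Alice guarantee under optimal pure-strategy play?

3

Row minima: 1, 0, 3 → Alice's maximin is 3.
Column maxima: 3, 5, 12, 9 → Bob's minimax is 3.
They coincide at (r3, A), so the value is 3.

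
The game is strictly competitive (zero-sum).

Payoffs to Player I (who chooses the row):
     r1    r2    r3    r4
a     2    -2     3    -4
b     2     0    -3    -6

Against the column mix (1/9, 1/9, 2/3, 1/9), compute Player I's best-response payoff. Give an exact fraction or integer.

a: (2)·(1/9) + (-2)·(1/9) + (3)·(2/3) + (-4)·(1/9) = 14/9.
b: (2)·(1/9) + (0)·(1/9) + (-3)·(2/3) + (-6)·(1/9) = -22/9.
The best pure response is a with expected payoff 14/9.

14/9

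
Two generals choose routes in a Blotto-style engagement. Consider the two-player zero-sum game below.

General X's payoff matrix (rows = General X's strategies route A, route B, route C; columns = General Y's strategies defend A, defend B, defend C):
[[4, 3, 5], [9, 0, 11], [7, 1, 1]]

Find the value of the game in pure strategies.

3

Row minima: 3, 0, 1 → General X's maximin is 3.
Column maxima: 9, 3, 11 → General Y's minimax is 3.
They coincide at (route A, defend B), so the value is 3.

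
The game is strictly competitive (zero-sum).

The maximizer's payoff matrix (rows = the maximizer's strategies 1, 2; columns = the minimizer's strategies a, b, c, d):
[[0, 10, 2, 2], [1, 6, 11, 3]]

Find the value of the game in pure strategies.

Row minima: 0, 1 → the maximizer's maximin is 1.
Column maxima: 1, 10, 11, 3 → the minimizer's minimax is 1.
They coincide at (2, a), so the value is 1.

1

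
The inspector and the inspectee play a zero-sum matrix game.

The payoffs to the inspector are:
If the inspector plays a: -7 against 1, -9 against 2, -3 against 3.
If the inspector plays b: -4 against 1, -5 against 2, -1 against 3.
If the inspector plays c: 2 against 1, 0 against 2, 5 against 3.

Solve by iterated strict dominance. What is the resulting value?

0

Row a is strictly dominated by row b (-4>-7, -5>-9, -1>-3); eliminate a.
Row b is strictly dominated by row c (2>-4, 0>-5, 5>-1); eliminate b.
Column 3 is strictly dominated by 1 for the inspectee (2<5); eliminate 3.
Column 1 is strictly dominated by 2 for the inspectee (0<2); eliminate 1.
Only (c, 2) remains, with payoff 0.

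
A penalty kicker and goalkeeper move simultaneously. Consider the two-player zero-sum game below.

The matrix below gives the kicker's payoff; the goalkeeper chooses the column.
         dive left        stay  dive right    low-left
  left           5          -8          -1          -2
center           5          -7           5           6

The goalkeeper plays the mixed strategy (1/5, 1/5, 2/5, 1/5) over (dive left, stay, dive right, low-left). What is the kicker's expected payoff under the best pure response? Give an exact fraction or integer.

left: (5)·(1/5) + (-8)·(1/5) + (-1)·(2/5) + (-2)·(1/5) = -7/5.
center: (5)·(1/5) + (-7)·(1/5) + (5)·(2/5) + (6)·(1/5) = 14/5.
The best pure response is center with expected payoff 14/5.

14/5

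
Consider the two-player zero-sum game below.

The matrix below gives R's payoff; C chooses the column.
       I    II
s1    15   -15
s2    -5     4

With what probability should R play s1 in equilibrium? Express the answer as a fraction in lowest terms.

3/13

Row minima are -15 and -5, so R's maximin is -5; column maxima are 15 and 4, so C's minimax is 4. These differ, so the equilibrium is in mixed strategies.
Let R play s1 with probability p. C is indifferent when 15p − 5(1−p) = −15p + 4(1−p), giving p = 3/13.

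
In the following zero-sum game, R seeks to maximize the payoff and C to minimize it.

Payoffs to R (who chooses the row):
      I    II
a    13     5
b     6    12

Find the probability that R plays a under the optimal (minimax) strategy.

Row minima are 5 and 6, so R's maximin is 6; column maxima are 13 and 12, so C's minimax is 12. These differ, so the equilibrium is in mixed strategies.
Let R play a with probability p. C is indifferent when 13p + 6(1−p) = 5p + 12(1−p), giving p = 3/7.

3/7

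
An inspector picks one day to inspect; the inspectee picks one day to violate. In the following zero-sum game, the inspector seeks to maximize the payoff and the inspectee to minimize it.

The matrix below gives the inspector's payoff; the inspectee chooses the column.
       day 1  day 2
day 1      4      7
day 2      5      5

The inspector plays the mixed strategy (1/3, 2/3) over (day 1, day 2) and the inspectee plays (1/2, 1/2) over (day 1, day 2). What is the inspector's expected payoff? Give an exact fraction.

31/6

Against (1/2, 1/2), each row's expected payoff is day 1: 11/2; day 2: 5.
Taking the (1/3, 2/3)-weighted average: (1/3)·(11/2) + (2/3)·(5) = 31/6.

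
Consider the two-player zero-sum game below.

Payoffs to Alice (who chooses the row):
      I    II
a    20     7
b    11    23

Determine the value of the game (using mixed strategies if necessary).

383/25

Row minima are 7 and 11, so Alice's maximin is 11; column maxima are 20 and 23, so Bob's minimax is 20. These differ, so the equilibrium is in mixed strategies.
Let Alice play a with probability p. Bob is indifferent when 20p + 11(1−p) = 7p + 23(1−p), giving p = 12/25.
Let Bob play I with probability q. Alice is indifferent when 20q + 7(1−q) = 11q + 23(1−q), giving q = 16/25.
The value is 20·(16/25) + (7)·(9/25) = 383/25.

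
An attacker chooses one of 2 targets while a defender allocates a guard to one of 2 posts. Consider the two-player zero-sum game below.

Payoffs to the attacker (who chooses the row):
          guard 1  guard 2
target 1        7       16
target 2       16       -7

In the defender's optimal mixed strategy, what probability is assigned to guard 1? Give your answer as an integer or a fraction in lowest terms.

Row minima are 7 and -7, so the attacker's maximin is 7; column maxima are 16 and 16, so the defender's minimax is 16. These differ, so the equilibrium is in mixed strategies.
Let the defender play guard 1 with probability q. The attacker is indifferent when 7q + 16(1−q) = 16q − 7(1−q), giving q = 23/32.

23/32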